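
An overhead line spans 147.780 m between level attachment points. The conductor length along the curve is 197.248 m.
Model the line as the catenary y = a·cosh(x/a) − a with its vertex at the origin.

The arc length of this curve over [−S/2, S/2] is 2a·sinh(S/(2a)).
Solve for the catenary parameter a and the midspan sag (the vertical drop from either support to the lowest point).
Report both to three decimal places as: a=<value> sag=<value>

seed: a₀ = √(S³/(24(L−S))) = √(147.780³/(24·49.468)) = 52.138160
iter 1: u=1.417196  f(a)=+5.212e+00  f'(a)=-2.307e+00  a ← 52.138160 − (+5.212e+00/-2.307e+00) = 54.397300
iter 2: u=1.358339  f(a)=+3.579e-01  f'(a)=-2.000e+00  a ← 54.397300 − (+3.579e-01/-2.000e+00) = 54.576235
iter 3: u=1.353886  f(a)=+1.963e-03  f'(a)=-1.978e+00  a ← 54.576235 − (+1.963e-03/-1.978e+00) = 54.577228
iter 4: u=1.353861  f(a)=+5.974e-08  f'(a)=-1.978e+00  a ← 54.577228 − (+5.974e-08/-1.978e+00) = 54.577228
iter 5: u=1.353861  f(a)=+0.000e+00  f'(a)=-1.978e+00  a ← 54.577228 − (+0.000e+00/-1.978e+00) = 54.577228
converged: |Δa| < 1e-12 after 5 iterations
sag = a·(cosh(S/(2a)) − 1) = 54.577228·(cosh(1.353861) − 1) = 58.140859
T_max/T_min = cosh(S/(2a)) = 2.065295

a=54.577 sag=58.141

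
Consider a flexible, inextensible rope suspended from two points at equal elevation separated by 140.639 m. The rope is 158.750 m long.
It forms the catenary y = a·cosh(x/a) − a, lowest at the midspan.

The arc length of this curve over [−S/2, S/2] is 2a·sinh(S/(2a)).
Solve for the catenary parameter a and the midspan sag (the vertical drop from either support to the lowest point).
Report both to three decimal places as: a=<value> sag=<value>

a=81.500 sag=32.266

seed: a₀ = √(S³/(24(L−S))) = √(140.639³/(24·18.111)) = 79.998495
iter 1: u=0.879010  f(a)=+7.127e-01  f'(a)=-4.887e-01  a ← 79.998495 − (+7.127e-01/-4.887e-01) = 81.456697
iter 2: u=0.863275  f(a)=+1.995e-02  f'(a)=-4.617e-01  a ← 81.456697 − (+1.995e-02/-4.617e-01) = 81.499911
iter 3: u=0.862817  f(a)=+1.664e-05  f'(a)=-4.610e-01  a ← 81.499911 − (+1.664e-05/-4.610e-01) = 81.499947
iter 4: u=0.862817  f(a)=+1.157e-11  f'(a)=-4.610e-01  a ← 81.499947 − (+1.157e-11/-4.610e-01) = 81.499947
converged: |Δa| < 1e-12 after 4 iterations
sag = a·(cosh(S/(2a)) − 1) = 81.499947·(cosh(0.862817) − 1) = 32.265742
T_max/T_min = cosh(S/(2a)) = 1.395899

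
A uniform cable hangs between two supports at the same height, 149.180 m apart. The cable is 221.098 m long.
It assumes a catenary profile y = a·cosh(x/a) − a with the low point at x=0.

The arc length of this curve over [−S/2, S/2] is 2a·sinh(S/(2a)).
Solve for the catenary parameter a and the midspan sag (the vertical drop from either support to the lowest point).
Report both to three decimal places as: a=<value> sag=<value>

a=46.732 sag=73.289

seed: a₀ = √(S³/(24(L−S))) = √(149.180³/(24·71.918)) = 43.857259
iter 1: u=1.700745  f(a)=+1.115e+01  f'(a)=-4.332e+00  a ← 43.857259 − (+1.115e+01/-4.332e+00) = 46.430639
iter 2: u=1.606482  f(a)=+1.056e+00  f'(a)=-3.546e+00  a ← 46.430639 − (+1.056e+00/-3.546e+00) = 46.728538
iter 3: u=1.596241  f(a)=+1.168e-02  f'(a)=-3.468e+00  a ← 46.728538 − (+1.168e-02/-3.468e+00) = 46.731906
iter 4: u=1.596126  f(a)=+1.463e-06  f'(a)=-3.467e+00  a ← 46.731906 − (+1.463e-06/-3.467e+00) = 46.731907
iter 5: u=1.596126  f(a)=+2.842e-14  f'(a)=-3.467e+00  a ← 46.731907 − (+2.842e-14/-3.467e+00) = 46.731907
converged: |Δa| < 1e-12 after 5 iterations
sag = a·(cosh(S/(2a)) − 1) = 46.731907·(cosh(1.596126) − 1) = 73.288727
T_max/T_min = cosh(S/(2a)) = 2.568280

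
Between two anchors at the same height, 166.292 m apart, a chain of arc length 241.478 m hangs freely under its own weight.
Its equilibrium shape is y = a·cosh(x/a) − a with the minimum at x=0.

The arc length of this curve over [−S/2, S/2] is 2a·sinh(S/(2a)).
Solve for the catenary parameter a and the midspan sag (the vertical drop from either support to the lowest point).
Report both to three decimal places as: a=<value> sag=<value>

seed: a₀ = √(S³/(24(L−S))) = √(166.292³/(24·75.186)) = 50.481578
iter 1: u=1.647056  f(a)=+1.088e+01  f'(a)=-3.869e+00  a ← 50.481578 − (+1.088e+01/-3.869e+00) = 53.294159
iter 2: u=1.560133  f(a)=+9.757e-01  f'(a)=-3.204e+00  a ← 53.294159 − (+9.757e-01/-3.204e+00) = 53.598698
iter 3: u=1.551269  f(a)=+9.549e-03  f'(a)=-3.141e+00  a ← 53.598698 − (+9.549e-03/-3.141e+00) = 53.601738
iter 4: u=1.551181  f(a)=+9.345e-07  f'(a)=-3.141e+00  a ← 53.601738 − (+9.345e-07/-3.141e+00) = 53.601738
iter 5: u=1.551181  f(a)=+2.842e-14  f'(a)=-3.141e+00  a ← 53.601738 − (+2.842e-14/-3.141e+00) = 53.601738
converged: |Δa| < 1e-12 after 5 iterations
sag = a·(cosh(S/(2a)) − 1) = 53.601738·(cosh(1.551181) − 1) = 78.500694
T_max/T_min = cosh(S/(2a)) = 2.464518

a=53.602 sag=78.501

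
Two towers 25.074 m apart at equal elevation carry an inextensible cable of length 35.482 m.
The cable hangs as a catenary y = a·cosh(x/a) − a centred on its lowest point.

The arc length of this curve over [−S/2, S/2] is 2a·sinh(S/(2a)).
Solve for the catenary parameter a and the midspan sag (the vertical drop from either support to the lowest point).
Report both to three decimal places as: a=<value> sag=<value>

a=8.398 sag=11.230

seed: a₀ = √(S³/(24(L−S))) = √(25.074³/(24·10.408)) = 7.944127
iter 1: u=1.578147  f(a)=+1.376e+00  f'(a)=-3.334e+00  a ← 7.944127 − (+1.376e+00/-3.334e+00) = 8.356778
iter 2: u=1.500219  f(a)=+1.145e-01  f'(a)=-2.800e+00  a ← 8.356778 − (+1.145e-01/-2.800e+00) = 8.397654
iter 3: u=1.492917  f(a)=+9.512e-04  f'(a)=-2.754e+00  a ← 8.397654 − (+9.512e-04/-2.754e+00) = 8.398000
iter 4: u=1.492856  f(a)=+6.689e-08  f'(a)=-2.753e+00  a ← 8.398000 − (+6.689e-08/-2.753e+00) = 8.398000
iter 5: u=1.492856  f(a)=+7.105e-15  f'(a)=-2.753e+00  a ← 8.398000 − (+7.105e-15/-2.753e+00) = 8.398000
converged: |Δa| < 1e-12 after 5 iterations
sag = a·(cosh(S/(2a)) − 1) = 8.398000·(cosh(1.492856) − 1) = 11.230283
T_max/T_min = cosh(S/(2a)) = 2.337257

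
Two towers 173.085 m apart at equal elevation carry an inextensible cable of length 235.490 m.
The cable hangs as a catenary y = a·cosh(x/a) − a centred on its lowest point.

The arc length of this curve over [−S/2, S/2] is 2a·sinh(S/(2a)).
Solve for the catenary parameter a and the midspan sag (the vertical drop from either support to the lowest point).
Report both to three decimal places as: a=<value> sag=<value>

a=61.790 sag=71.183

seed: a₀ = √(S³/(24(L−S))) = √(173.085³/(24·62.405)) = 58.840159
iter 1: u=1.470807  f(a)=+7.108e+00  f'(a)=-2.617e+00  a ← 58.840159 − (+7.108e+00/-2.617e+00) = 61.556406
iter 2: u=1.405906  f(a)=+5.218e-01  f'(a)=-2.246e+00  a ← 61.556406 − (+5.218e-01/-2.246e+00) = 61.788796
iter 3: u=1.400618  f(a)=+3.305e-03  f'(a)=-2.217e+00  a ← 61.788796 − (+3.305e-03/-2.217e+00) = 61.790287
iter 4: u=1.400584  f(a)=+1.344e-07  f'(a)=-2.217e+00  a ← 61.790287 − (+1.344e-07/-2.217e+00) = 61.790287
iter 5: u=1.400584  f(a)=+0.000e+00  f'(a)=-2.217e+00  a ← 61.790287 − (+0.000e+00/-2.217e+00) = 61.790287
converged: |Δa| < 1e-12 after 5 iterations
sag = a·(cosh(S/(2a)) − 1) = 61.790287·(cosh(1.400584) − 1) = 71.183111
T_max/T_min = cosh(S/(2a)) = 2.152011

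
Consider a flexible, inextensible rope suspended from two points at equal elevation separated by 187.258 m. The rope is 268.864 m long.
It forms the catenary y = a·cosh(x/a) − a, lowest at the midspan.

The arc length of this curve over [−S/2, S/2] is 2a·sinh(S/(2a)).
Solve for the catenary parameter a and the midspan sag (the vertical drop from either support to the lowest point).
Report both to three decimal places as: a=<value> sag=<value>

a=61.362 sag=86.412

seed: a₀ = √(S³/(24(L−S))) = √(187.258³/(24·81.606)) = 57.902045
iter 1: u=1.617024  f(a)=+1.136e+01  f'(a)=-3.628e+00  a ← 57.902045 − (+1.136e+01/-3.628e+00) = 61.032629
iter 2: u=1.534081  f(a)=+9.862e-01  f'(a)=-3.023e+00  a ← 61.032629 − (+9.862e-01/-3.023e+00) = 61.358853
iter 3: u=1.525925  f(a)=+8.997e-03  f'(a)=-2.968e+00  a ← 61.358853 − (+8.997e-03/-2.968e+00) = 61.361884
iter 4: u=1.525850  f(a)=+7.638e-07  f'(a)=-2.968e+00  a ← 61.361884 − (+7.638e-07/-2.968e+00) = 61.361884
iter 5: u=1.525849  f(a)=+5.684e-14  f'(a)=-2.968e+00  a ← 61.361884 − (+5.684e-14/-2.968e+00) = 61.361884
converged: |Δa| < 1e-12 after 5 iterations
sag = a·(cosh(S/(2a)) − 1) = 61.361884·(cosh(1.525849) − 1) = 86.412415
T_max/T_min = cosh(S/(2a)) = 2.408243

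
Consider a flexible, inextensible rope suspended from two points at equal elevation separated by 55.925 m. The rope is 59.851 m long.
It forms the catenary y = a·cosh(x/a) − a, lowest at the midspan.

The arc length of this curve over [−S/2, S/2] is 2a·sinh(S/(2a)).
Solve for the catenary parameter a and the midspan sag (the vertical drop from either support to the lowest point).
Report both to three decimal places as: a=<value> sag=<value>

seed: a₀ = √(S³/(24(L−S))) = √(55.925³/(24·3.926)) = 43.085211
iter 1: u=0.649005  f(a)=+8.352e-02  f'(a)=-1.900e-01  a ← 43.085211 − (+8.352e-02/-1.900e-01) = 43.524690
iter 2: u=0.642451  f(a)=+1.295e-03  f'(a)=-1.842e-01  a ← 43.524690 − (+1.295e-03/-1.842e-01) = 43.531722
iter 3: u=0.642348  f(a)=+3.223e-07  f'(a)=-1.841e-01  a ← 43.531722 − (+3.223e-07/-1.841e-01) = 43.531723
iter 4: u=0.642348  f(a)=+7.105e-15  f'(a)=-1.841e-01  a ← 43.531723 − (+7.105e-15/-1.841e-01) = 43.531723
converged: |Δa| < 1e-12 after 4 iterations
sag = a·(cosh(S/(2a)) − 1) = 43.531723·(cosh(0.642348) − 1) = 9.293900
T_max/T_min = cosh(S/(2a)) = 1.213497

a=43.532 sag=9.294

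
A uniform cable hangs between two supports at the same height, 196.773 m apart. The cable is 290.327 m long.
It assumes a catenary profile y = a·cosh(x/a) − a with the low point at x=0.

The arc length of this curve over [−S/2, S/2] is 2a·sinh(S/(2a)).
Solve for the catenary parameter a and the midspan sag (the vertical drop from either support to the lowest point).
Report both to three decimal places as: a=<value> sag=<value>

a=62.022 sag=95.836

seed: a₀ = √(S³/(24(L−S))) = √(196.773³/(24·93.554)) = 58.252083
iter 1: u=1.688978  f(a)=+1.429e+01  f'(a)=-4.227e+00  a ← 58.252083 − (+1.429e+01/-4.227e+00) = 61.632208
iter 2: u=1.596349  f(a)=+1.338e+00  f'(a)=-3.469e+00  a ← 61.632208 − (+1.338e+00/-3.469e+00) = 62.017877
iter 3: u=1.586422  f(a)=+1.441e-02  f'(a)=-3.395e+00  a ← 62.017877 − (+1.441e-02/-3.395e+00) = 62.022122
iter 4: u=1.586313  f(a)=+1.711e-06  f'(a)=-3.394e+00  a ← 62.022122 − (+1.711e-06/-3.394e+00) = 62.022122
iter 5: u=1.586313  f(a)=+5.684e-14  f'(a)=-3.394e+00  a ← 62.022122 − (+5.684e-14/-3.394e+00) = 62.022122
converged: |Δa| < 1e-12 after 5 iterations
sag = a·(cosh(S/(2a)) − 1) = 62.022122·(cosh(1.586313) − 1) = 95.835996
T_max/T_min = cosh(S/(2a)) = 2.545191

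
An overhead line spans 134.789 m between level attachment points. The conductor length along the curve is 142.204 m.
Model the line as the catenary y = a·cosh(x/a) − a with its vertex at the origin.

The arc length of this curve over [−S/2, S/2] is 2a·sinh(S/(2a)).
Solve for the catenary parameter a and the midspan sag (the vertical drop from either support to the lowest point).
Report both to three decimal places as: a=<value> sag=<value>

seed: a₀ = √(S³/(24(L−S))) = √(134.789³/(24·7.415)) = 117.306068
iter 1: u=0.574518  f(a)=+1.233e-01  f'(a)=-1.306e-01  a ← 117.306068 − (+1.233e-01/-1.306e-01) = 118.250163
iter 2: u=0.569932  f(a)=+1.505e-03  f'(a)=-1.275e-01  a ← 118.250163 − (+1.505e-03/-1.275e-01) = 118.261969
iter 3: u=0.569875  f(a)=+2.302e-07  f'(a)=-1.274e-01  a ← 118.261969 − (+2.302e-07/-1.274e-01) = 118.261971
iter 4: u=0.569875  f(a)=+2.842e-14  f'(a)=-1.274e-01  a ← 118.261971 − (+2.842e-14/-1.274e-01) = 118.261971
converged: |Δa| < 1e-12 after 4 iterations
sag = a·(cosh(S/(2a)) − 1) = 118.261971·(cosh(0.569875) − 1) = 19.728566
T_max/T_min = cosh(S/(2a)) = 1.166821

a=118.262 sag=19.729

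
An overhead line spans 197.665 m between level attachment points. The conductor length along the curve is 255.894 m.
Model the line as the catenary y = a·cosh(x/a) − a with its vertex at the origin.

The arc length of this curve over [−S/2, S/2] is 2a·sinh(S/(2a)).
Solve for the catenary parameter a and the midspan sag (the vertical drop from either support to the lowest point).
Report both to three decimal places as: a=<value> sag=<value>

seed: a₀ = √(S³/(24(L−S))) = √(197.665³/(24·58.229)) = 74.339456
iter 1: u=1.329476  f(a)=+5.368e+00  f'(a)=-1.862e+00  a ← 74.339456 − (+5.368e+00/-1.862e+00) = 77.223096
iter 2: u=1.279831  f(a)=+3.281e-01  f'(a)=-1.640e+00  a ← 77.223096 − (+3.281e-01/-1.640e+00) = 77.423151
iter 3: u=1.276524  f(a)=+1.403e-03  f'(a)=-1.626e+00  a ← 77.423151 − (+1.403e-03/-1.626e+00) = 77.424013
iter 4: u=1.276510  f(a)=+2.588e-08  f'(a)=-1.626e+00  a ← 77.424013 − (+2.588e-08/-1.626e+00) = 77.424013
iter 5: u=1.276510  f(a)=+0.000e+00  f'(a)=-1.626e+00  a ← 77.424013 − (+0.000e+00/-1.626e+00) = 77.424013
converged: |Δa| < 1e-12 after 5 iterations
sag = a·(cosh(S/(2a)) − 1) = 77.424013·(cosh(1.276510) − 1) = 72.125018
T_max/T_min = cosh(S/(2a)) = 1.931559

a=77.424 sag=72.125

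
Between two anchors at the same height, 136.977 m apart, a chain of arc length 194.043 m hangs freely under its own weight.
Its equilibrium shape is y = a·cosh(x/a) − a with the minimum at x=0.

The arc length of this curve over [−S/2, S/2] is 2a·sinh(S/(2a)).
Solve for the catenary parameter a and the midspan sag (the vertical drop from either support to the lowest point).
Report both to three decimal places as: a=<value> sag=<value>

seed: a₀ = √(S³/(24(L−S))) = √(136.977³/(24·57.066)) = 43.318872
iter 1: u=1.581031  f(a)=+7.572e+00  f'(a)=-3.355e+00  a ← 43.318872 − (+7.572e+00/-3.355e+00) = 45.575840
iter 2: u=1.502737  f(a)=+6.320e-01  f'(a)=-2.816e+00  a ← 45.575840 − (+6.320e-01/-2.816e+00) = 45.800258
iter 3: u=1.495374  f(a)=+5.289e-03  f'(a)=-2.769e+00  a ← 45.800258 − (+5.289e-03/-2.769e+00) = 45.802168
iter 4: u=1.495311  f(a)=+3.773e-07  f'(a)=-2.769e+00  a ← 45.802168 − (+3.773e-07/-2.769e+00) = 45.802169
iter 5: u=1.495311  f(a)=+0.000e+00  f'(a)=-2.769e+00  a ← 45.802169 − (+0.000e+00/-2.769e+00) = 45.802169
converged: |Δa| < 1e-12 after 5 iterations
sag = a·(cosh(S/(2a)) − 1) = 45.802169·(cosh(1.495311) − 1) = 61.487207
T_max/T_min = cosh(S/(2a)) = 2.342452

a=45.802 sag=61.487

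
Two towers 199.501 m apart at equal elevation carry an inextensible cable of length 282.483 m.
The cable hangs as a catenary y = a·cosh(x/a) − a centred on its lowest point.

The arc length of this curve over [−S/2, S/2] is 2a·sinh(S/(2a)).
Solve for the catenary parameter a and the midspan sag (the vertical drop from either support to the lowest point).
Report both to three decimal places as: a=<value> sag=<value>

a=66.757 sag=89.466

seed: a₀ = √(S³/(24(L−S))) = √(199.501³/(24·82.982)) = 63.142249
iter 1: u=1.579774  f(a)=+1.099e+01  f'(a)=-3.346e+00  a ← 63.142249 − (+1.099e+01/-3.346e+00) = 66.427717
iter 2: u=1.501640  f(a)=+9.162e-01  f'(a)=-2.809e+00  a ← 66.427717 − (+9.162e-01/-2.809e+00) = 66.753863
iter 3: u=1.494303  f(a)=+7.644e-03  f'(a)=-2.762e+00  a ← 66.753863 − (+7.644e-03/-2.762e+00) = 66.756630
iter 4: u=1.494241  f(a)=+5.419e-07  f'(a)=-2.762e+00  a ← 66.756630 − (+5.419e-07/-2.762e+00) = 66.756631
iter 5: u=1.494241  f(a)=+0.000e+00  f'(a)=-2.762e+00  a ← 66.756631 − (+0.000e+00/-2.762e+00) = 66.756631
converged: |Δa| < 1e-12 after 5 iterations
sag = a·(cosh(S/(2a)) − 1) = 66.756631·(cosh(1.494241) − 1) = 89.466316
T_max/T_min = cosh(S/(2a)) = 2.340186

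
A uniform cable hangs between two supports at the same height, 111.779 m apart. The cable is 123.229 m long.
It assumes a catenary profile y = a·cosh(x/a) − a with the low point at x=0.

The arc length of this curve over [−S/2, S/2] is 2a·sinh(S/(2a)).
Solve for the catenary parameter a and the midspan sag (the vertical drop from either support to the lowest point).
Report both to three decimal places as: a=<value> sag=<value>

a=72.361 sag=22.678

seed: a₀ = √(S³/(24(L−S))) = √(111.779³/(24·11.450)) = 71.290550
iter 1: u=0.783968  f(a)=+3.571e-01  f'(a)=-3.414e-01  a ← 71.290550 − (+3.571e-01/-3.414e-01) = 72.336401
iter 2: u=0.772633  f(a)=+8.009e-03  f'(a)=-3.262e-01  a ← 72.336401 − (+8.009e-03/-3.262e-01) = 72.360950
iter 3: u=0.772371  f(a)=+4.235e-06  f'(a)=-3.259e-01  a ← 72.360950 − (+4.235e-06/-3.259e-01) = 72.360963
iter 4: u=0.772371  f(a)=+1.180e-12  f'(a)=-3.259e-01  a ← 72.360963 − (+1.180e-12/-3.259e-01) = 72.360963
converged: |Δa| < 1e-12 after 4 iterations
sag = a·(cosh(S/(2a)) − 1) = 72.360963·(cosh(0.772371) − 1) = 22.678269
T_max/T_min = cosh(S/(2a)) = 1.313405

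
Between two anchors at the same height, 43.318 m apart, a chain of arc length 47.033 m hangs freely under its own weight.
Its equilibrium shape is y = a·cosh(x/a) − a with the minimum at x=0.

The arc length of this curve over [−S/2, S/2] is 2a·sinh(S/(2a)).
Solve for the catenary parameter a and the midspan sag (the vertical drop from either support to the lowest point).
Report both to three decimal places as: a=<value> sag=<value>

seed: a₀ = √(S³/(24(L−S))) = √(43.318³/(24·3.715)) = 30.193786
iter 1: u=0.717333  f(a)=+9.676e-02  f'(a)=-2.590e-01  a ← 30.193786 − (+9.676e-02/-2.590e-01) = 30.567414
iter 2: u=0.708565  f(a)=+1.825e-03  f'(a)=-2.493e-01  a ← 30.567414 − (+1.825e-03/-2.493e-01) = 30.574736
iter 3: u=0.708395  f(a)=+6.773e-07  f'(a)=-2.491e-01  a ← 30.574736 − (+6.773e-07/-2.491e-01) = 30.574739
iter 4: u=0.708395  f(a)=+9.237e-14  f'(a)=-2.491e-01  a ← 30.574739 − (+9.237e-14/-2.491e-01) = 30.574739
converged: |Δa| < 1e-12 after 4 iterations
sag = a·(cosh(S/(2a)) − 1) = 30.574739·(cosh(0.708395) − 1) = 7.997796
T_max/T_min = cosh(S/(2a)) = 1.261582

a=30.575 sag=7.998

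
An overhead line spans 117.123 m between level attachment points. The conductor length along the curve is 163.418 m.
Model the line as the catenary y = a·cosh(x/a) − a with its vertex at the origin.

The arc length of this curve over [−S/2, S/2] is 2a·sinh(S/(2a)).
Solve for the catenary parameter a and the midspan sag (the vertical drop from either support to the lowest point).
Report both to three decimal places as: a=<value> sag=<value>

a=40.103 sag=50.917

seed: a₀ = √(S³/(24(L−S))) = √(117.123³/(24·46.295)) = 38.026873
iter 1: u=1.540003  f(a)=+5.810e+00  f'(a)=-3.063e+00  a ← 38.026873 − (+5.810e+00/-3.063e+00) = 39.923475
iter 2: u=1.466844  f(a)=+4.630e-01  f'(a)=-2.593e+00  a ← 39.923475 − (+4.630e-01/-2.593e+00) = 40.102018
iter 3: u=1.460313  f(a)=+3.502e-03  f'(a)=-2.554e+00  a ← 40.102018 − (+3.502e-03/-2.554e+00) = 40.103389
iter 4: u=1.460263  f(a)=+2.037e-07  f'(a)=-2.554e+00  a ← 40.103389 − (+2.037e-07/-2.554e+00) = 40.103390
iter 5: u=1.460263  f(a)=+2.842e-14  f'(a)=-2.554e+00  a ← 40.103390 − (+2.842e-14/-2.554e+00) = 40.103390
converged: |Δa| < 1e-12 after 5 iterations
sag = a·(cosh(S/(2a)) − 1) = 40.103390·(cosh(1.460263) − 1) = 50.916622
T_max/T_min = cosh(S/(2a)) = 2.269634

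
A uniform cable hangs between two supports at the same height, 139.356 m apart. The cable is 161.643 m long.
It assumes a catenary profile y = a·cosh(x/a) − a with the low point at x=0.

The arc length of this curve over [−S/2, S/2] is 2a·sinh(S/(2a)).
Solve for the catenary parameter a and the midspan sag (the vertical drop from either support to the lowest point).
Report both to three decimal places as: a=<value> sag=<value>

seed: a₀ = √(S³/(24(L−S))) = √(139.356³/(24·22.287)) = 71.130700
iter 1: u=0.979577  f(a)=+1.094e+00  f'(a)=-6.889e-01  a ← 71.130700 − (+1.094e+00/-6.889e-01) = 72.718871
iter 2: u=0.958183  f(a)=+3.771e-02  f'(a)=-6.421e-01  a ← 72.718871 − (+3.771e-02/-6.421e-01) = 72.777605
iter 3: u=0.957410  f(a)=+4.836e-05  f'(a)=-6.405e-01  a ← 72.777605 − (+4.836e-05/-6.405e-01) = 72.777680
iter 4: u=0.957409  f(a)=+7.975e-11  f'(a)=-6.405e-01  a ← 72.777680 − (+7.975e-11/-6.405e-01) = 72.777680
iter 5: u=0.957409  f(a)=-2.842e-14  f'(a)=-6.405e-01  a ← 72.777680 − (-2.842e-14/-6.405e-01) = 72.777680
converged: |Δa| < 1e-12 after 5 iterations
sag = a·(cosh(S/(2a)) − 1) = 72.777680·(cosh(0.957409) − 1) = 35.982173
T_max/T_min = cosh(S/(2a)) = 1.494412

a=72.778 sag=35.982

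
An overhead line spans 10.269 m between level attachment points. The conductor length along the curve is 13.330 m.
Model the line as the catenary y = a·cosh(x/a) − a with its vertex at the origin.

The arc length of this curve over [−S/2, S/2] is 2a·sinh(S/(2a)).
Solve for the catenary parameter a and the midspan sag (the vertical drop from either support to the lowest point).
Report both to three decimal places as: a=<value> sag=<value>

seed: a₀ = √(S³/(24(L−S))) = √(10.269³/(24·3.061)) = 3.839326
iter 1: u=1.337344  f(a)=+2.857e-01  f'(a)=-1.899e+00  a ← 3.839326 − (+2.857e-01/-1.899e+00) = 3.989796
iter 2: u=1.286908  f(a)=+1.765e-02  f'(a)=-1.671e+00  a ← 3.989796 − (+1.765e-02/-1.671e+00) = 4.000364
iter 3: u=1.283508  f(a)=+7.723e-05  f'(a)=-1.656e+00  a ← 4.000364 − (+7.723e-05/-1.656e+00) = 4.000411
iter 4: u=1.283493  f(a)=+1.492e-09  f'(a)=-1.656e+00  a ← 4.000411 − (+1.492e-09/-1.656e+00) = 4.000411
iter 5: u=1.283493  f(a)=-1.776e-15  f'(a)=-1.656e+00  a ← 4.000411 − (-1.776e-15/-1.656e+00) = 4.000411
converged: |Δa| < 1e-12 after 5 iterations
sag = a·(cosh(S/(2a)) − 1) = 4.000411·(cosh(1.283493) − 1) = 3.772974
T_max/T_min = cosh(S/(2a)) = 1.943147

a=4.000 sag=3.773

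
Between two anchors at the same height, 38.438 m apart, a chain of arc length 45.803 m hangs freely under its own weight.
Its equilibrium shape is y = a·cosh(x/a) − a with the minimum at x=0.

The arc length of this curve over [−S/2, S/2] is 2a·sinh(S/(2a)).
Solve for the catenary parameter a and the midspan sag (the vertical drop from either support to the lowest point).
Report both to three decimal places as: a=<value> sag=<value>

a=18.419 sag=10.971

seed: a₀ = √(S³/(24(L−S))) = √(38.438³/(24·7.365)) = 17.924588
iter 1: u=1.072214  f(a)=+4.351e-01  f'(a)=-9.202e-01  a ← 17.924588 − (+4.351e-01/-9.202e-01) = 18.397447
iter 2: u=1.044656  f(a)=+1.781e-02  f'(a)=-8.463e-01  a ← 18.397447 − (+1.781e-02/-8.463e-01) = 18.418496
iter 3: u=1.043462  f(a)=+3.267e-05  f'(a)=-8.432e-01  a ← 18.418496 − (+3.267e-05/-8.432e-01) = 18.418535
iter 4: u=1.043460  f(a)=+1.104e-10  f'(a)=-8.432e-01  a ← 18.418535 − (+1.104e-10/-8.432e-01) = 18.418535
iter 5: u=1.043460  f(a)=-7.105e-15  f'(a)=-8.432e-01  a ← 18.418535 − (-7.105e-15/-8.432e-01) = 18.418535
converged: |Δa| < 1e-12 after 5 iterations
sag = a·(cosh(S/(2a)) − 1) = 18.418535·(cosh(1.043460) − 1) = 10.970598
T_max/T_min = cosh(S/(2a)) = 1.595628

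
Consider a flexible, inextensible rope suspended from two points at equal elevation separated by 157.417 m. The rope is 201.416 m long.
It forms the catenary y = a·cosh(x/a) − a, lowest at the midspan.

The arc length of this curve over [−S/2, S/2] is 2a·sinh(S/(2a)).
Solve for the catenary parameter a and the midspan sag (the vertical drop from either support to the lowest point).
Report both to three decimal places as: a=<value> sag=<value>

seed: a₀ = √(S³/(24(L−S))) = √(157.417³/(24·43.999)) = 60.778562
iter 1: u=1.295004  f(a)=+3.840e+00  f'(a)=-1.706e+00  a ← 60.778562 − (+3.840e+00/-1.706e+00) = 63.030007
iter 2: u=1.248746  f(a)=+2.237e-01  f'(a)=-1.512e+00  a ← 63.030007 − (+2.237e-01/-1.512e+00) = 63.177934
iter 3: u=1.245823  f(a)=+8.629e-04  f'(a)=-1.501e+00  a ← 63.177934 − (+8.629e-04/-1.501e+00) = 63.178509
iter 4: u=1.245811  f(a)=+1.295e-08  f'(a)=-1.501e+00  a ← 63.178509 − (+1.295e-08/-1.501e+00) = 63.178509
iter 5: u=1.245811  f(a)=-2.842e-14  f'(a)=-1.501e+00  a ← 63.178509 − (-2.842e-14/-1.501e+00) = 63.178509
converged: |Δa| < 1e-12 after 5 iterations
sag = a·(cosh(S/(2a)) − 1) = 63.178509·(cosh(1.245811) − 1) = 55.706415
T_max/T_min = cosh(S/(2a)) = 1.881730

a=63.179 sag=55.706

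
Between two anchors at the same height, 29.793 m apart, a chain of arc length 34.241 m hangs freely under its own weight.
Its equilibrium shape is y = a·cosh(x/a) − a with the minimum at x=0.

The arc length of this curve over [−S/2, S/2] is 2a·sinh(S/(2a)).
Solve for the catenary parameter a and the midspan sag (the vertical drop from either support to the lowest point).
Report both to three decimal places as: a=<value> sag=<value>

seed: a₀ = √(S³/(24(L−S))) = √(29.793³/(24·4.448)) = 15.739225
iter 1: u=0.946457  f(a)=+2.035e-01  f'(a)=-6.175e-01  a ← 15.739225 − (+2.035e-01/-6.175e-01) = 16.068824
iter 2: u=0.927044  f(a)=+6.569e-03  f'(a)=-5.782e-01  a ← 16.068824 − (+6.569e-03/-5.782e-01) = 16.080185
iter 3: u=0.926389  f(a)=+7.348e-06  f'(a)=-5.769e-01  a ← 16.080185 − (+7.348e-06/-5.769e-01) = 16.080197
iter 4: u=0.926388  f(a)=+9.216e-12  f'(a)=-5.769e-01  a ← 16.080197 − (+9.216e-12/-5.769e-01) = 16.080197
converged: |Δa| < 1e-12 after 4 iterations
sag = a·(cosh(S/(2a)) − 1) = 16.080197·(cosh(0.926388) − 1) = 7.407763
T_max/T_min = cosh(S/(2a)) = 1.460676

a=16.080 sag=7.408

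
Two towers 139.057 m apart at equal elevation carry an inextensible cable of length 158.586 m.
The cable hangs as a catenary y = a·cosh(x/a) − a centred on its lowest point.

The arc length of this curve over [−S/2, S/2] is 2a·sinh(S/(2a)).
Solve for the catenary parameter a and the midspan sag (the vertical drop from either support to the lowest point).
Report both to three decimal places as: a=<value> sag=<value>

a=77.290 sag=33.440

seed: a₀ = √(S³/(24(L−S))) = √(139.057³/(24·19.529)) = 75.743202
iter 1: u=0.917950  f(a)=+8.395e-01  f'(a)=-5.604e-01  a ← 75.743202 − (+8.395e-01/-5.604e-01) = 77.241107
iter 2: u=0.900149  f(a)=+2.555e-02  f'(a)=-5.268e-01  a ← 77.241107 − (+2.555e-02/-5.268e-01) = 77.289607
iter 3: u=0.899584  f(a)=+2.531e-05  f'(a)=-5.258e-01  a ← 77.289607 − (+2.531e-05/-5.258e-01) = 77.289655
iter 4: u=0.899584  f(a)=+2.487e-11  f'(a)=-5.258e-01  a ← 77.289655 − (+2.487e-11/-5.258e-01) = 77.289655
converged: |Δa| < 1e-12 after 4 iterations
sag = a·(cosh(S/(2a)) − 1) = 77.289655·(cosh(0.899584) − 1) = 33.440064
T_max/T_min = cosh(S/(2a)) = 1.432659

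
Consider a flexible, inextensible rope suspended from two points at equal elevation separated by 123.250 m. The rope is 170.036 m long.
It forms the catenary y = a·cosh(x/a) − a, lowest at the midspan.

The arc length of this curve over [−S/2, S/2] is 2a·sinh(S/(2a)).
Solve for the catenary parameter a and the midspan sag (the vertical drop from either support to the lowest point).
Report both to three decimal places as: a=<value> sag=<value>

a=42.981 sag=52.284

seed: a₀ = √(S³/(24(L−S))) = √(123.250³/(24·46.786)) = 40.833519
iter 1: u=1.509177  f(a)=+5.626e+00  f'(a)=-2.858e+00  a ← 40.833519 − (+5.626e+00/-2.858e+00) = 42.802289
iter 2: u=1.439759  f(a)=+4.325e-01  f'(a)=-2.434e+00  a ← 42.802289 − (+4.325e-01/-2.434e+00) = 42.979993
iter 3: u=1.433807  f(a)=+3.026e-03  f'(a)=-2.400e+00  a ← 42.979993 − (+3.026e-03/-2.400e+00) = 42.981254
iter 4: u=1.433765  f(a)=+1.504e-07  f'(a)=-2.400e+00  a ← 42.981254 − (+1.504e-07/-2.400e+00) = 42.981254
iter 5: u=1.433765  f(a)=-2.842e-14  f'(a)=-2.400e+00  a ← 42.981254 − (-2.842e-14/-2.400e+00) = 42.981254
converged: |Δa| < 1e-12 after 5 iterations
sag = a·(cosh(S/(2a)) − 1) = 42.981254·(cosh(1.433765) − 1) = 52.283895
T_max/T_min = cosh(S/(2a)) = 2.216435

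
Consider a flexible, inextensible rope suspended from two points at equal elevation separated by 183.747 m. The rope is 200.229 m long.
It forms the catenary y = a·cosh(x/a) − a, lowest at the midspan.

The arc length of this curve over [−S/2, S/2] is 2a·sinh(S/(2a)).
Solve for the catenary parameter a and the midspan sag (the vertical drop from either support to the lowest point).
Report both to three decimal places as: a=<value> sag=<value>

seed: a₀ = √(S³/(24(L−S))) = √(183.747³/(24·16.482)) = 125.233296
iter 1: u=0.733619  f(a)=+4.493e-01  f'(a)=-2.777e-01  a ← 125.233296 − (+4.493e-01/-2.777e-01) = 126.851283
iter 2: u=0.724261  f(a)=+8.855e-03  f'(a)=-2.668e-01  a ← 126.851283 − (+8.855e-03/-2.668e-01) = 126.884470
iter 3: u=0.724072  f(a)=+3.593e-06  f'(a)=-2.666e-01  a ← 126.884470 − (+3.593e-06/-2.666e-01) = 126.884484
iter 4: u=0.724072  f(a)=+5.400e-13  f'(a)=-2.666e-01  a ← 126.884484 − (+5.400e-13/-2.666e-01) = 126.884484
converged: |Δa| < 1e-12 after 4 iterations
sag = a·(cosh(S/(2a)) − 1) = 126.884484·(cosh(0.724072) − 1) = 34.740345
T_max/T_min = cosh(S/(2a)) = 1.273795

a=126.884 sag=34.740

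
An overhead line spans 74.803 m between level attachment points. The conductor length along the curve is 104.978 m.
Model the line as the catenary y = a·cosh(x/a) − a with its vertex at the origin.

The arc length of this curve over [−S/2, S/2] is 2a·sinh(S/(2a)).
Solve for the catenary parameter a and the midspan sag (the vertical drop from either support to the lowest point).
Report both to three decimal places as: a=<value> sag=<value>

seed: a₀ = √(S³/(24(L−S))) = √(74.803³/(24·30.175)) = 24.040819
iter 1: u=1.555750  f(a)=+3.869e+00  f'(a)=-3.173e+00  a ← 24.040819 − (+3.869e+00/-3.173e+00) = 25.260353
iter 2: u=1.480640  f(a)=+3.139e-01  f'(a)=-2.677e+00  a ← 25.260353 − (+3.139e-01/-2.677e+00) = 25.377615
iter 3: u=1.473799  f(a)=+2.469e-03  f'(a)=-2.635e+00  a ← 25.377615 − (+2.469e-03/-2.635e+00) = 25.378552
iter 4: u=1.473744  f(a)=+1.555e-07  f'(a)=-2.635e+00  a ← 25.378552 − (+1.555e-07/-2.635e+00) = 25.378552
iter 5: u=1.473744  f(a)=+0.000e+00  f'(a)=-2.635e+00  a ← 25.378552 − (+0.000e+00/-2.635e+00) = 25.378552
converged: |Δa| < 1e-12 after 5 iterations
sag = a·(cosh(S/(2a)) − 1) = 25.378552·(cosh(1.473744) − 1) = 32.923815
T_max/T_min = cosh(S/(2a)) = 2.297309

a=25.379 sag=32.924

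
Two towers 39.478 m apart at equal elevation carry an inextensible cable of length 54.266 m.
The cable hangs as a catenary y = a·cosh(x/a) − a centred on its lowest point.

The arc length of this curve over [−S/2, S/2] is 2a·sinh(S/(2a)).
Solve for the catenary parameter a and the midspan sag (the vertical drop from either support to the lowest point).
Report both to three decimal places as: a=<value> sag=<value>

a=13.851 sag=16.613

seed: a₀ = √(S³/(24(L−S))) = √(39.478³/(24·14.788)) = 13.166562
iter 1: u=1.499177  f(a)=+1.754e+00  f'(a)=-2.793e+00  a ← 13.166562 − (+1.754e+00/-2.793e+00) = 13.794319
iter 2: u=1.430951  f(a)=+1.332e-01  f'(a)=-2.384e+00  a ← 13.794319 − (+1.332e-01/-2.384e+00) = 13.850203
iter 3: u=1.425178  f(a)=+9.084e-04  f'(a)=-2.351e+00  a ← 13.850203 − (+9.084e-04/-2.351e+00) = 13.850589
iter 4: u=1.425138  f(a)=+4.288e-08  f'(a)=-2.351e+00  a ← 13.850589 − (+4.288e-08/-2.351e+00) = 13.850589
iter 5: u=1.425138  f(a)=+1.421e-14  f'(a)=-2.351e+00  a ← 13.850589 − (+1.421e-14/-2.351e+00) = 13.850589
converged: |Δa| < 1e-12 after 5 iterations
sag = a·(cosh(S/(2a)) − 1) = 13.850589·(cosh(1.425138) − 1) = 16.613135
T_max/T_min = cosh(S/(2a)) = 2.199453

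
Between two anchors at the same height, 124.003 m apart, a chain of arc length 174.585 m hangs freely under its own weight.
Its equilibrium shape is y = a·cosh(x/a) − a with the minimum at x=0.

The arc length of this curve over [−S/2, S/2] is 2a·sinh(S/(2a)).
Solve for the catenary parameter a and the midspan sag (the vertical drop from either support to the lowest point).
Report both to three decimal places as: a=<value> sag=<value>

seed: a₀ = √(S³/(24(L−S))) = √(124.003³/(24·50.582)) = 39.631879
iter 1: u=1.564435  f(a)=+6.563e+00  f'(a)=-3.234e+00  a ← 39.631879 − (+6.563e+00/-3.234e+00) = 41.660985
iter 2: u=1.488239  f(a)=+5.377e-01  f'(a)=-2.724e+00  a ← 41.660985 − (+5.377e-01/-2.724e+00) = 41.858363
iter 3: u=1.481221  f(a)=+4.321e-03  f'(a)=-2.681e+00  a ← 41.858363 − (+4.321e-03/-2.681e+00) = 41.859975
iter 4: u=1.481164  f(a)=+2.840e-07  f'(a)=-2.680e+00  a ← 41.859975 − (+2.840e-07/-2.680e+00) = 41.859975
iter 5: u=1.481164  f(a)=+0.000e+00  f'(a)=-2.680e+00  a ← 41.859975 − (+0.000e+00/-2.680e+00) = 41.859975
converged: |Δa| < 1e-12 after 5 iterations
sag = a·(cosh(S/(2a)) − 1) = 41.859975·(cosh(1.481164) − 1) = 54.950345
T_max/T_min = cosh(S/(2a)) = 2.312718

a=41.860 sag=54.950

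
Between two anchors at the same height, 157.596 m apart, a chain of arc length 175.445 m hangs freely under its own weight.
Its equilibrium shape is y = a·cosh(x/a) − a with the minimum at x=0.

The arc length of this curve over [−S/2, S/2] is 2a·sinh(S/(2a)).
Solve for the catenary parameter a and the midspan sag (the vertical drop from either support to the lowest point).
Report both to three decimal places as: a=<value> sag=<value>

seed: a₀ = √(S³/(24(L−S))) = √(157.596³/(24·17.849)) = 95.588406
iter 1: u=0.824347  f(a)=+6.164e-01  f'(a)=-3.995e-01  a ← 95.588406 − (+6.164e-01/-3.995e-01) = 97.131420
iter 2: u=0.811251  f(a)=+1.524e-02  f'(a)=-3.799e-01  a ← 97.131420 − (+1.524e-02/-3.799e-01) = 97.171537
iter 3: u=0.810916  f(a)=+9.844e-06  f'(a)=-3.794e-01  a ← 97.171537 − (+9.844e-06/-3.794e-01) = 97.171563
iter 4: u=0.810916  f(a)=+4.121e-12  f'(a)=-3.794e-01  a ← 97.171563 − (+4.121e-12/-3.794e-01) = 97.171563
converged: |Δa| < 1e-12 after 4 iterations
sag = a·(cosh(S/(2a)) − 1) = 97.171563·(cosh(0.810916) − 1) = 33.738901
T_max/T_min = cosh(S/(2a)) = 1.347210

a=97.172 sag=33.739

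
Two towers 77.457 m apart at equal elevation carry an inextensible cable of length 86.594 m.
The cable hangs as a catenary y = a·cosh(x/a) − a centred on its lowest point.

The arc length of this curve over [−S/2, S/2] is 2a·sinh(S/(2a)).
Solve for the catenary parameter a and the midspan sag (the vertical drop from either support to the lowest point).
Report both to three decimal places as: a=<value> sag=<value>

seed: a₀ = √(S³/(24(L−S))) = √(77.457³/(24·9.137)) = 46.034515
iter 1: u=0.841293  f(a)=+3.288e-01  f'(a)=-4.258e-01  a ← 46.034515 − (+3.288e-01/-4.258e-01) = 46.806863
iter 2: u=0.827411  f(a)=+8.459e-03  f'(a)=-4.041e-01  a ← 46.806863 − (+8.459e-03/-4.041e-01) = 46.827794
iter 3: u=0.827041  f(a)=+5.924e-06  f'(a)=-4.036e-01  a ← 46.827794 − (+5.924e-06/-4.036e-01) = 46.827808
iter 4: u=0.827041  f(a)=+2.885e-12  f'(a)=-4.036e-01  a ← 46.827808 − (+2.885e-12/-4.036e-01) = 46.827808
converged: |Δa| < 1e-12 after 4 iterations
sag = a·(cosh(S/(2a)) − 1) = 46.827808·(cosh(0.827041) − 1) = 16.948942
T_max/T_min = cosh(S/(2a)) = 1.361942

a=46.828 sag=16.949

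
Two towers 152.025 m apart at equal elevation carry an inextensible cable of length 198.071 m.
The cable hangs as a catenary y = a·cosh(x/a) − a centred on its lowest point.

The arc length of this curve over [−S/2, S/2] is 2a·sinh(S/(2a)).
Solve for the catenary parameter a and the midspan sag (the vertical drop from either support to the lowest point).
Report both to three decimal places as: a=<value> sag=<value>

a=58.788 sag=56.382

seed: a₀ = √(S³/(24(L−S))) = √(152.025³/(24·46.046)) = 56.385955
iter 1: u=1.348075  f(a)=+4.370e+00  f'(a)=-1.950e+00  a ← 56.385955 − (+4.370e+00/-1.950e+00) = 58.626834
iter 2: u=1.296548  f(a)=+2.740e-01  f'(a)=-1.712e+00  a ← 58.626834 − (+2.740e-01/-1.712e+00) = 58.786837
iter 3: u=1.293019  f(a)=+1.237e-03  f'(a)=-1.697e+00  a ← 58.786837 − (+1.237e-03/-1.697e+00) = 58.787565
iter 4: u=1.293003  f(a)=+2.544e-08  f'(a)=-1.697e+00  a ← 58.787565 − (+2.544e-08/-1.697e+00) = 58.787565
iter 5: u=1.293003  f(a)=-2.842e-14  f'(a)=-1.697e+00  a ← 58.787565 − (-2.842e-14/-1.697e+00) = 58.787565
converged: |Δa| < 1e-12 after 5 iterations
sag = a·(cosh(S/(2a)) − 1) = 58.787565·(cosh(1.293003) − 1) = 56.381910
T_max/T_min = cosh(S/(2a)) = 1.959079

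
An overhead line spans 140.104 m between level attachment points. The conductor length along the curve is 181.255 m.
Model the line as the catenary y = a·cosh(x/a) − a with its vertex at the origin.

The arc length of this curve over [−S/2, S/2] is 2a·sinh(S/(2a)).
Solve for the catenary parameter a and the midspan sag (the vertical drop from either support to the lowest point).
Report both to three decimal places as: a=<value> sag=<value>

a=54.953 sag=51.034

seed: a₀ = √(S³/(24(L−S))) = √(140.104³/(24·41.151)) = 52.769136
iter 1: u=1.327518  f(a)=+3.782e+00  f'(a)=-1.852e+00  a ← 52.769136 − (+3.782e+00/-1.852e+00) = 54.810794
iter 2: u=1.278069  f(a)=+2.306e-01  f'(a)=-1.633e+00  a ← 54.810794 − (+2.306e-01/-1.633e+00) = 54.952005
iter 3: u=1.274785  f(a)=+9.800e-04  f'(a)=-1.619e+00  a ← 54.952005 − (+9.800e-04/-1.619e+00) = 54.952610
iter 4: u=1.274771  f(a)=+1.787e-08  f'(a)=-1.619e+00  a ← 54.952610 − (+1.787e-08/-1.619e+00) = 54.952610
iter 5: u=1.274771  f(a)=+2.842e-14  f'(a)=-1.619e+00  a ← 54.952610 − (+2.842e-14/-1.619e+00) = 54.952610
converged: |Δa| < 1e-12 after 5 iterations
sag = a·(cosh(S/(2a)) − 1) = 54.952610·(cosh(1.274771) − 1) = 51.033866
T_max/T_min = cosh(S/(2a)) = 1.928689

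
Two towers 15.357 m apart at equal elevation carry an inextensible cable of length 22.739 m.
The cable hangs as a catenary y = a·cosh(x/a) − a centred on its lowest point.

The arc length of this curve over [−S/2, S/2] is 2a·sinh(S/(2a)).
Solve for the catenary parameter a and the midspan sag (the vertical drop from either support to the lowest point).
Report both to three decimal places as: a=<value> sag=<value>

a=4.817 sag=7.531

seed: a₀ = √(S³/(24(L−S))) = √(15.357³/(24·7.382)) = 4.521338
iter 1: u=1.698281  f(a)=+1.141e+00  f'(a)=-4.310e+00  a ← 4.521338 − (+1.141e+00/-4.310e+00) = 4.786017
iter 2: u=1.604361  f(a)=+1.078e-01  f'(a)=-3.530e+00  a ← 4.786017 − (+1.078e-01/-3.530e+00) = 4.816564
iter 3: u=1.594186  f(a)=+1.186e-03  f'(a)=-3.453e+00  a ← 4.816564 − (+1.186e-03/-3.453e+00) = 4.816907
iter 4: u=1.594073  f(a)=+1.469e-07  f'(a)=-3.452e+00  a ← 4.816907 − (+1.469e-07/-3.452e+00) = 4.816907
iter 5: u=1.594073  f(a)=+7.105e-15  f'(a)=-3.452e+00  a ← 4.816907 − (+7.105e-15/-3.452e+00) = 4.816907
converged: |Δa| < 1e-12 after 5 iterations
sag = a·(cosh(S/(2a)) − 1) = 4.816907·(cosh(1.594073) − 1) = 7.530891
T_max/T_min = cosh(S/(2a)) = 2.563429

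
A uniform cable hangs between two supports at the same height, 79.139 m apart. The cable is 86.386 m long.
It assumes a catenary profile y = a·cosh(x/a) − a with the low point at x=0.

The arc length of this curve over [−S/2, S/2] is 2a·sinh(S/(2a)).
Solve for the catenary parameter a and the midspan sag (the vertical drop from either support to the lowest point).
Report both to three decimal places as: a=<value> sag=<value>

a=54.101 sag=15.127

seed: a₀ = √(S³/(24(L−S))) = √(79.139³/(24·7.247)) = 53.382768
iter 1: u=0.741241  f(a)=+2.017e-01  f'(a)=-2.867e-01  a ← 53.382768 − (+2.017e-01/-2.867e-01) = 54.086277
iter 2: u=0.731600  f(a)=+4.057e-03  f'(a)=-2.753e-01  a ← 54.086277 − (+4.057e-03/-2.753e-01) = 54.101013
iter 3: u=0.731400  f(a)=+1.716e-06  f'(a)=-2.751e-01  a ← 54.101013 − (+1.716e-06/-2.751e-01) = 54.101020
iter 4: u=0.731400  f(a)=+3.126e-13  f'(a)=-2.751e-01  a ← 54.101020 − (+3.126e-13/-2.751e-01) = 54.101020
converged: |Δa| < 1e-12 after 4 iterations
sag = a·(cosh(S/(2a)) − 1) = 54.101020·(cosh(0.731400) − 1) = 15.127266
T_max/T_min = cosh(S/(2a)) = 1.279611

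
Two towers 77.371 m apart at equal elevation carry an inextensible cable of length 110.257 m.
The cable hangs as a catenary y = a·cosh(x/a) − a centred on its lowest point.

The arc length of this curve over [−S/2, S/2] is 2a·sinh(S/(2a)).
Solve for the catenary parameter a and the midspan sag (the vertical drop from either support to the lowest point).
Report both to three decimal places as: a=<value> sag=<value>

seed: a₀ = √(S³/(24(L−S))) = √(77.371³/(24·32.886)) = 24.224575
iter 1: u=1.596953  f(a)=+4.457e+00  f'(a)=-3.474e+00  a ← 24.224575 − (+4.457e+00/-3.474e+00) = 25.507736
iter 2: u=1.516618  f(a)=+3.786e-01  f'(a)=-2.906e+00  a ← 25.507736 − (+3.786e-01/-2.906e+00) = 25.638015
iter 3: u=1.508912  f(a)=+3.293e-03  f'(a)=-2.856e+00  a ← 25.638015 − (+3.293e-03/-2.856e+00) = 25.639168
iter 4: u=1.508844  f(a)=+2.538e-07  f'(a)=-2.856e+00  a ← 25.639168 − (+2.538e-07/-2.856e+00) = 25.639168
iter 5: u=1.508844  f(a)=-2.842e-14  f'(a)=-2.856e+00  a ← 25.639168 − (-2.842e-14/-2.856e+00) = 25.639168
converged: |Δa| < 1e-12 after 5 iterations
sag = a·(cosh(S/(2a)) − 1) = 25.639168·(cosh(1.508844) − 1) = 35.159832
T_max/T_min = cosh(S/(2a)) = 2.371333

a=25.639 sag=35.160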